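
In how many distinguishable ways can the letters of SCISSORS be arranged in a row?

1680

The 8 letters of SCISSORS have repeats: S appearing 4 times.
The number of distinct arrangements is 8!/(4!) = 40320/24 = 1680.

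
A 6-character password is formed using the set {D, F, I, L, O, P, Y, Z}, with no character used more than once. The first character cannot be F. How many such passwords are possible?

The first character has 8−1 = 7 choices (anything except F).
The remaining 5 characters are filled from the other 7 symbols without repetition: 7 × 6 × 5 × 4 × 3 = 2520.
Total: 7 × 2520 = 17640.

17640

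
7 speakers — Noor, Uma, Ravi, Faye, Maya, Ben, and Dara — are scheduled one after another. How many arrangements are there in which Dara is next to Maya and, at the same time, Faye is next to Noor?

480

Treat {Dara,Maya} as one block (2 orders) and {Faye,Noor} as another (2 orders).
That leaves 5 units to arrange: 2 × 2 × 5! = 4 × 120 = 480.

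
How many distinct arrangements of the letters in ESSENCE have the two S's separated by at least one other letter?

Total arrangements of ESSENCE: 7!/(3!·2!) = 420.
Arrangements with the S's together: treat SS as one letter, giving (6)!/(3!) = 120.
Hence 420 − 120 = 300.

300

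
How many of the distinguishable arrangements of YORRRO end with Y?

10

Fix Y in the last position and arrange the remaining 5 letters.
Those 5 letters have O appearing twice and R appearing 3 times, giving (5)!/(3!·2!) = 10.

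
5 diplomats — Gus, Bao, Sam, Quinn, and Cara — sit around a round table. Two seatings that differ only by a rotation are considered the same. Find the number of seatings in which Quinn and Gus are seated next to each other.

12

Treat {Quinn, Gus} as one unit (2 internal orders) and seat the resulting 4 units around the table: (3)! circular arrangements.
So 2 × (3)! = 2 × 6 = 12.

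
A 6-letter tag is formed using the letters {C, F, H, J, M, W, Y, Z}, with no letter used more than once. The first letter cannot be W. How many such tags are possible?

17640

The first letter has 8−1 = 7 choices (anything except W).
The remaining 5 letters are filled from the other 7 symbols without repetition: 7 × 6 × 5 × 4 × 3 = 2520.
Total: 7 × 2520 = 17640.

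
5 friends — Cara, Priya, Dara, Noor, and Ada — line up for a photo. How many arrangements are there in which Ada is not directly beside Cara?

72

Of the 5! = 120 arrangements, those with Ada and Cara adjacent number 2 × 4! = 48 (treat the pair as a block with 2 internal orders).
Complementary counting: 120 − 48 = 72.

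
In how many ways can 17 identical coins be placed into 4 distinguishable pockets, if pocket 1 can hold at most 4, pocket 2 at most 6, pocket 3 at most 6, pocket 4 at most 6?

By stars and bars, unrestricted non-negative solutions to x_1+…+x_4 = 17 number C(17+3,3) = 1140.
Subtract solutions that violate a single cap (substitute x_i' = x_i − (cap_i+1)): x_1 ≥ 5 gives C(15,3) = 455; x_2 ≥ 7 gives C(13,3) = 286; x_3 ≥ 7 gives C(13,3) = 286; x_4 ≥ 7 gives C(13,3) = 286. Together 1313.
Add back pairs where two caps are both exceeded: 56 + 56 + 56 + 20 + 20 + 20 = 228.
By inclusion–exclusion the count is 1140 − 1313 + 228 = 55.

55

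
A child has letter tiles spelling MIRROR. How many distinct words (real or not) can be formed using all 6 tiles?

MIRROR has 6 letters with R appearing 3 times.
The number of distinct arrangements is 6!/(3!) = 720/6 = 120.

120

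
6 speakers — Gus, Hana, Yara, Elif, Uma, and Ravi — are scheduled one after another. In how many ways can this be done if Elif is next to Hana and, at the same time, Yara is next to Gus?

Treat {Elif,Hana} as one block (2 orders) and {Yara,Gus} as another (2 orders).
That leaves 4 units to arrange: 2 × 2 × 4! = 4 × 24 = 96.

96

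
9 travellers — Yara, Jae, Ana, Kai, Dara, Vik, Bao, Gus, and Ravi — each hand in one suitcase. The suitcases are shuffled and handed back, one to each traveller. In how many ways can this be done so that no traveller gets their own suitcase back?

133496

Let Aᵢ be the assignments in which traveller i gets their own suitcase. We want the size of the complement of A₁∪…∪A_9.
By inclusion–exclusion this is Σ_{j=0}^{9} (−1)^j C(9,j)·(9−j)!.
Computing: 362880 − 362880 + 181440 − 60480 + 15120 − 3024 + 504 − 72 + 9 − 1 = 133496.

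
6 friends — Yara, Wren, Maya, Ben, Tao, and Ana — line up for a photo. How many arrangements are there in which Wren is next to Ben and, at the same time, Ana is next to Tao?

Treat {Wren,Ben} as one block (2 orders) and {Ana,Tao} as another (2 orders).
That leaves 4 units to arrange: 2 × 2 × 4! = 4 × 24 = 96.

96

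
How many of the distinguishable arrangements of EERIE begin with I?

4

With the first slot taken by I, it remains to arrange the other 4 letters (EERE).
Those 4 letters have E appearing 3 times, giving (4)!/(3!) = 4.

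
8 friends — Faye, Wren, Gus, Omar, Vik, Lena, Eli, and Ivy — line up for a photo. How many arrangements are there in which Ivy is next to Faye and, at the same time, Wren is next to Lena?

2880

Treat {Ivy,Faye} as one block (2 orders) and {Wren,Lena} as another (2 orders).
That leaves 6 units to arrange: 2 × 2 × 6! = 4 × 720 = 2880.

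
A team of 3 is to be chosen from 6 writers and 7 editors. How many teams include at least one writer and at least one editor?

Unrestricted: C(13,3) = 286 ways to pick any 3 of the 13.
Subtract selections that omit an entire group: no writers → C(7,3) = 35; no editors → C(6,3) = 20.
Both groups omitted at once is impossible, so 286 − 55 = 231.

231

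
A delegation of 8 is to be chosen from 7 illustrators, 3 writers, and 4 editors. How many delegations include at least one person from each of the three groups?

2793

Unrestricted: C(14,8) = 3003 ways to pick any 8 of the 14.
Subtract selections that omit an entire group: no illustrators → C(7,8) = 0; no writers → C(11,8) = 165; no editors → C(10,8) = 45.
Add back selections omitting two groups (i.e. drawn from a single group): C(7,8) + C(3,8) + C(4,8) = 0.
By inclusion–exclusion: 3003 − 210 + 0 = 2793.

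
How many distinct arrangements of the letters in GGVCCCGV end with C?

Fix C in the last position and arrange the remaining 7 letters.
Those 7 letters have C appearing twice, G appearing 3 times, and V appearing twice, giving (7)!/(3!·2!·2!) = 210.

210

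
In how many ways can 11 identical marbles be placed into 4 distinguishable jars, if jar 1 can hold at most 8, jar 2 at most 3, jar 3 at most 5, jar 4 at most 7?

Without the upper bounds there are C(14,3) = 364 ways to split 11 among 4 jars.
Subtract solutions that violate a single cap (substitute x_i' = x_i − (cap_i+1)): x_1 ≥ 9 gives C(5,3) = 10; x_2 ≥ 4 gives C(10,3) = 120; x_3 ≥ 6 gives C(8,3) = 56; x_4 ≥ 8 gives C(6,3) = 20. Together 206.
Add back pairs where two caps are both exceeded: 0 + 0 + 0 + 4 + 0 + 0 = 4.
By inclusion–exclusion the count is 364 − 206 + 4 = 162.

162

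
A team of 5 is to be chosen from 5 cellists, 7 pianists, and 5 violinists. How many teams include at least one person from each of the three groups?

With no constraint there are C(17,5) = 6188 possible selections.
Subtract selections that omit an entire group: no cellists → C(12,5) = 792; no pianists → C(10,5) = 252; no violinists → C(12,5) = 792.
Add back selections omitting two groups (i.e. drawn from a single group): C(5,5) + C(7,5) + C(5,5) = 23.
By inclusion–exclusion: 6188 − 1836 + 23 = 4375.

4375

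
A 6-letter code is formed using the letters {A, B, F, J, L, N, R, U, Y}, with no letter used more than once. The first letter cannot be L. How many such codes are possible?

53760

The first letter has 9−1 = 8 choices (anything except L).
The remaining 5 letters are filled from the other 8 symbols without repetition: 8 × 7 × 6 × 5 × 4 = 6720.
Total: 8 × 6720 = 53760.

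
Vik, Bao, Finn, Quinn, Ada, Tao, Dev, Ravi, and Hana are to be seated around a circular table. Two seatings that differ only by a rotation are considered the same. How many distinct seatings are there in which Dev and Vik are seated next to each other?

Treat {Dev, Vik} as one unit (2 internal orders) and seat the resulting 8 units around the table: (7)! circular arrangements.
So 2 × (7)! = 2 × 5040 = 10080.

10080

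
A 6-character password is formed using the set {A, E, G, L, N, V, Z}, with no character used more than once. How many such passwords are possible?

With no repetition, fill the 6 characters in order: 7 choices, then 6, down to 2.
7 × 6 × 5 × 4 × 3 × 2 = 5040.

5040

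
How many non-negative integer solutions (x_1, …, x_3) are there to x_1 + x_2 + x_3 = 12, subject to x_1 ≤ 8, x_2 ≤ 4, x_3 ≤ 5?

20

Ignoring the caps, the number of non-negative solutions to x_1+…+x_3 = 12 is C(14,2) = 91.
Subtract solutions that violate a single cap (substitute x_i' = x_i − (cap_i+1)): x_1 ≥ 9 gives C(5,2) = 10; x_2 ≥ 5 gives C(9,2) = 36; x_3 ≥ 6 gives C(8,2) = 28. Together 74.
Add back pairs where two caps are both exceeded: 0 + 0 + 3 = 3.
By inclusion–exclusion the count is 91 − 74 + 3 = 20.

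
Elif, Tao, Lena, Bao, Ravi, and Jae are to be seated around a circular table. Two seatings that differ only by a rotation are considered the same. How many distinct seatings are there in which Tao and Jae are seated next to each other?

Treat {Tao, Jae} as one unit (2 internal orders) and seat the resulting 5 units around the table: (4)! circular arrangements.
So 2 × (4)! = 2 × 24 = 48.

48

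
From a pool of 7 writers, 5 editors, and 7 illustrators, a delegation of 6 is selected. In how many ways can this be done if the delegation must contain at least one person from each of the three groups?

With no constraint there are C(19,6) = 27132 possible selections.
Selections missing a whole group: no writers → C(12,6) = 924; no editors → C(14,6) = 3003; no illustrators → C(12,6) = 924.
Add back selections omitting two groups (i.e. drawn from a single group): C(7,6) + C(5,6) + C(7,6) = 14.
By inclusion–exclusion: 27132 − 4851 + 14 = 22295.

22295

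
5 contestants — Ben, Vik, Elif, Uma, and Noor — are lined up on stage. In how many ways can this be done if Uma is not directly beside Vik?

There are 5! = 120 arrangements in all. If Uma and Vik are adjacent, merging them into one block gives 2·(4)! = 48 arrangements.
Complementary counting: 120 − 48 = 72.

72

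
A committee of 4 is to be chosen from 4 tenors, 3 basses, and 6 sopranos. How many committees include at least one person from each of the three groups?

360

Unrestricted: C(13,4) = 715 ways to pick any 4 of the 13.
Subtract selections that omit an entire group: no tenors → C(9,4) = 126; no basses → C(10,4) = 210; no sopranos → C(7,4) = 35.
Add back selections omitting two groups (i.e. drawn from a single group): C(4,4) + C(3,4) + C(6,4) = 16.
By inclusion–exclusion: 715 − 371 + 16 = 360.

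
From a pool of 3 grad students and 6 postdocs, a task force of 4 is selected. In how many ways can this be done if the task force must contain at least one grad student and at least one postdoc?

111

Total 4-person selections from all 9: C(9,4) = 126.
Selections missing a whole group: no grad students → C(6,4) = 15; no postdocs → C(3,4) = 0.
Both groups omitted at once is impossible, so 126 − 15 = 111.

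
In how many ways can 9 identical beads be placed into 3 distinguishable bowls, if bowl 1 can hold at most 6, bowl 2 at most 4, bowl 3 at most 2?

Without the upper bounds there are C(11,2) = 55 ways to split 9 among 3 bowls.
Subtract solutions that violate a single cap (substitute x_i' = x_i − (cap_i+1)): x_1 ≥ 7 gives C(4,2) = 6; x_2 ≥ 5 gives C(6,2) = 15; x_3 ≥ 3 gives C(8,2) = 28. Together 49.
Add back pairs where two caps are both exceeded: 0 + 0 + 3 = 3.
By inclusion–exclusion the count is 55 − 49 + 3 = 9.

9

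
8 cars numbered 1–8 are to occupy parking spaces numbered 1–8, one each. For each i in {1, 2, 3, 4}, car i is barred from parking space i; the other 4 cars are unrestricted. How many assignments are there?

Let Aᵢ (for 1 ≤ i ≤ 4) be the placements that put car i in its forbidden parking space. Any j of these fix j positions, leaving (8−j)! ways to fill the rest, and there are C(4,j) ways to pick which j.
By inclusion–exclusion, the number of valid placements is Σ_{j=0}^{4} (−1)^j C(4,j)·(8−j)!.
Computing: 40320 − 20160 + 4320 − 480 + 24 = 24024.

24024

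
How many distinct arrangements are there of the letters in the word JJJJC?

5

Letter multiplicities in JJJJC: C×1, J×4.
Dividing 5! = 120 by 4! = 24 for the repeated letters gives 5.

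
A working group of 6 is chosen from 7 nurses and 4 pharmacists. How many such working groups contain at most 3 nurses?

161

Split by how many nurses are chosen (0 through 3).
Sum: C(7,0)·C(4,6) + C(7,1)·C(4,5) + C(7,2)·C(4,4) + C(7,3)·C(4,3) = 0 + 0 + 21 + 140 = 161.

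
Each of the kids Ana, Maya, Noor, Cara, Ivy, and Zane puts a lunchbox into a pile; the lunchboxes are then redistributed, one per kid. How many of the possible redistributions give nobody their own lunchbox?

Count assignments avoiding every fixed point. For any j of the 6 kids fixed to their own lunchbox, the other 6−j can be arranged in (6−j)! ways.
By inclusion–exclusion this is Σ_{j=0}^{6} (−1)^j C(6,j)·(6−j)!.
Computing: 720 − 720 + 360 − 120 + 30 − 6 + 1 = 265.

265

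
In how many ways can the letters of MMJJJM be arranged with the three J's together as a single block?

Treat the 3 copies of J as a single block. The multiset to arrange is then {JJJ, M, M, M}, 4 items in all.
That gives (4)!/(3!) = 4 arrangements.

4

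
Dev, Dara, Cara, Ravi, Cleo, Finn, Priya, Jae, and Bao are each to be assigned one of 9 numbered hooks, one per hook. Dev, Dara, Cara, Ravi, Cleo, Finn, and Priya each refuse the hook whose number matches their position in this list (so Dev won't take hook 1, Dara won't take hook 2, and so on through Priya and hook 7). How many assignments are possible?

Let Aᵢ (for 1 ≤ i ≤ 7) be the placements that put person i in their forbidden hook. Any j of these fix j positions, leaving (9−j)! ways to fill the rest, and there are C(7,j) ways to pick which j.
By inclusion–exclusion, the number of valid placements is Σ_{j=0}^{7} (−1)^j C(7,j)·(9−j)!.
Computing: 362880 − 282240 + 105840 − 25200 + 4200 − 504 + 42 − 2 = 165016.

165016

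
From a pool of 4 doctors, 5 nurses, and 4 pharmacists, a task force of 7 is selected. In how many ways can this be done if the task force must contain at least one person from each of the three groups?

1636

Unrestricted: C(13,7) = 1716 ways to pick any 7 of the 13.
Subtract selections that omit an entire group: no doctors → C(9,7) = 36; no nurses → C(8,7) = 8; no pharmacists → C(9,7) = 36.
Add back selections omitting two groups (i.e. drawn from a single group): C(4,7) + C(5,7) + C(4,7) = 0.
By inclusion–exclusion: 1716 − 80 + 0 = 1636.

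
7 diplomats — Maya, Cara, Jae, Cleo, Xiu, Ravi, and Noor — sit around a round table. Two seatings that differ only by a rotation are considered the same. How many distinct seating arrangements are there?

720

Around a circle, 7 distinct people have 7!/7 = (6)! = 720 rotationally distinct seatings.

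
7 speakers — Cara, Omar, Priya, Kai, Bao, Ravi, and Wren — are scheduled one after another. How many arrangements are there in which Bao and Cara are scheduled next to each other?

Treat {Bao, Cara} as a single unit. There are 6 units to order, and the pair itself can be ordered 2 ways.
So the count is 2·(6)! = 1440.

1440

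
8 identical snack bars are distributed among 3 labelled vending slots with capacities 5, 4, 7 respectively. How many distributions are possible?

By stars and bars, unrestricted non-negative solutions to x_1+…+x_3 = 8 number C(8+2,2) = 45.
Subtract solutions that violate a single cap (substitute x_i' = x_i − (cap_i+1)): x_1 ≥ 6 gives C(4,2) = 6; x_2 ≥ 5 gives C(5,2) = 10; x_3 ≥ 8 gives C(2,2) = 1. Together 17.
No two caps can be exceeded simultaneously, so the pair terms are all 0.
By inclusion–exclusion the count is 45 − 17 + 0 = 28.

28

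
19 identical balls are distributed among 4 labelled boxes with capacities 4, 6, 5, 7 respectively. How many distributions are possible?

20

Without the upper bounds there are C(22,3) = 1540 ways to split 19 among 4 boxes.
Subtract solutions that violate a single cap (substitute x_i' = x_i − (cap_i+1)): x_1 ≥ 5 gives C(17,3) = 680; x_2 ≥ 7 gives C(15,3) = 455; x_3 ≥ 6 gives C(16,3) = 560; x_4 ≥ 8 gives C(14,3) = 364. Together 2059.
Add back pairs where two caps are both exceeded: 120 + 165 + 84 + 84 + 35 + 56 = 544.
Subtract triples: 4 + 0 + 1 + 0 = 5.
By inclusion–exclusion the count is 1540 − 2059 + 544 − 5 = 20.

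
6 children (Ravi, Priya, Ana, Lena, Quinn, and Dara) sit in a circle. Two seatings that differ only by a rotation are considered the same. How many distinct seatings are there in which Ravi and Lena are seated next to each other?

Glue Ravi and Lena into a block (2 internal orders). Seating 5 units around a circle gives (4)! arrangements.
So 2 × (4)! = 2 × 24 = 48.

48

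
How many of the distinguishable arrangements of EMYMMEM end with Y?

15

With the last slot taken by Y, it remains to arrange the other 6 letters (EMMMEM).
Those 6 letters have E appearing twice and M appearing 4 times, giving (6)!/(4!·2!) = 15.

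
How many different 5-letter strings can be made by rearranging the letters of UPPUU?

10

Letter multiplicities in UPPUU: P×2, U×3.
So there are 5! / (3!·2!) = 10 distinguishable arrangements.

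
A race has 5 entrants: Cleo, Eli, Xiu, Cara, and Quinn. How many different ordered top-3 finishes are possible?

60

This is an ordered selection of 3 from 5: P(5,3).
That gives 5 × 4 × 3 = 60.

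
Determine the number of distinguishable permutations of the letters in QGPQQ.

20

The 5 letters of QGPQQ have repeats: Q appearing 3 times.
Dividing 5! = 120 by 3! = 6 for the repeated letters gives 20.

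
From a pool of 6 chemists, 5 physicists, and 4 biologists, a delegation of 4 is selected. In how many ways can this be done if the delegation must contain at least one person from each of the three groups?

720

With no constraint there are C(15,4) = 1365 possible selections.
Selections missing a whole group: no chemists → C(9,4) = 126; no physicists → C(10,4) = 210; no biologists → C(11,4) = 330.
Add back selections omitting two groups (i.e. drawn from a single group): C(6,4) + C(5,4) + C(4,4) = 21.
By inclusion–exclusion: 1365 − 666 + 21 = 720.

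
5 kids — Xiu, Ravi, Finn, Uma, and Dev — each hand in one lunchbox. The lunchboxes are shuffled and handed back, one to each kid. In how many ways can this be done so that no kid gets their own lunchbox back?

44

Let Aᵢ be the assignments in which kid i gets their own lunchbox. We want the size of the complement of A₁∪…∪A_5.
By inclusion–exclusion this is Σ_{j=0}^{5} (−1)^j C(5,j)·(5−j)!.
Computing: 120 − 120 + 60 − 20 + 5 − 1 = 44.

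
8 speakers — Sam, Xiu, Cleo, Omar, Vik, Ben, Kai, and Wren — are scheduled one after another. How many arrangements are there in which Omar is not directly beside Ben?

30240

There are 8! = 40320 arrangements in all. If Omar and Ben are adjacent, merging them into one block gives 2·(7)! = 10080 arrangements.
So 40320 − 10080 = 30240 arrangements keep them apart.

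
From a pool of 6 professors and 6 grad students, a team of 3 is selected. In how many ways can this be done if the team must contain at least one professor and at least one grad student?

180

Total 3-person selections from all 12: C(12,3) = 220.
Selections missing a whole group: no professors → C(6,3) = 20; no grad students → C(6,3) = 20.
Both groups omitted at once is impossible, so 220 − 40 = 180.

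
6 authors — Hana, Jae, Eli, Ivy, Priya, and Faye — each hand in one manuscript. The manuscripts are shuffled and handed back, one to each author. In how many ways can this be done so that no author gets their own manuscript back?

Let Aᵢ be the assignments in which author i gets their own manuscript. We want the size of the complement of A₁∪…∪A_6.
By inclusion–exclusion this is Σ_{j=0}^{6} (−1)^j C(6,j)·(6−j)!.
Computing: 720 − 720 + 360 − 120 + 30 − 6 + 1 = 265.

265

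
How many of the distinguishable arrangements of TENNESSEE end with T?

420

With the last slot taken by T, it remains to arrange the other 8 letters (ENNESSEE).
Those 8 letters have E appearing 4 times, N appearing twice, and S appearing twice, giving (8)!/(4!·2!·2!) = 420.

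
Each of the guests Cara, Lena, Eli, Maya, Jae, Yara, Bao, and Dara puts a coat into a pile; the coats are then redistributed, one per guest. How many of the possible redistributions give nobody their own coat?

14833

Count assignments avoiding every fixed point. For any j of the 8 guests fixed to their own coat, the other 8−j can be arranged in (8−j)! ways.
By inclusion–exclusion this is Σ_{j=0}^{8} (−1)^j C(8,j)·(8−j)!.
Computing: 40320 − 40320 + 20160 − 6720 + 1680 − 336 + 56 − 8 + 1 = 14833.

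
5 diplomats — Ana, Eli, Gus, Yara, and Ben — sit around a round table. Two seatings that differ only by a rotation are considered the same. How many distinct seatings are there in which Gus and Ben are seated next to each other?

Treat {Gus, Ben} as one unit (2 internal orders) and seat the resulting 4 units around the table: (3)! circular arrangements.
So 2 × (3)! = 2 × 6 = 12.

12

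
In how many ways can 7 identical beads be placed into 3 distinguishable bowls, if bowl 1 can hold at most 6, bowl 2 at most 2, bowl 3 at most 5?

17

Without the upper bounds there are C(9,2) = 36 ways to split 7 among 3 bowls.
Subtract solutions that violate a single cap (substitute x_i' = x_i − (cap_i+1)): x_1 ≥ 7 gives C(2,2) = 1; x_2 ≥ 3 gives C(6,2) = 15; x_3 ≥ 6 gives C(3,2) = 3. Together 19.
No two caps can be exceeded simultaneously, so the pair terms are all 0.
By inclusion–exclusion the count is 36 − 19 + 0 = 17.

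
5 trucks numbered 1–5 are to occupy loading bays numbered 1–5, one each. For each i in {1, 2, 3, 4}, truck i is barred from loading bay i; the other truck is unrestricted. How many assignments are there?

Let Aᵢ (for 1 ≤ i ≤ 4) be the placements that put truck i in its forbidden loading bay. Any j of these fix j positions, leaving (5−j)! ways to fill the rest, and there are C(4,j) ways to pick which j.
By inclusion–exclusion, the number of valid placements is Σ_{j=0}^{4} (−1)^j C(4,j)·(5−j)!.
Computing: 120 − 96 + 36 − 8 + 1 = 53.

53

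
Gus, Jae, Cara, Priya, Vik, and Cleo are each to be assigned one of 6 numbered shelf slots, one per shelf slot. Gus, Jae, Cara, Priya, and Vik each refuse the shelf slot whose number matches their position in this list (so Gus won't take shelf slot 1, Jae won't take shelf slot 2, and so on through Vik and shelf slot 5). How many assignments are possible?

Let Aᵢ (for 1 ≤ i ≤ 5) be the placements that put person i in their forbidden shelf slot. Any j of these fix j positions, leaving (6−j)! ways to fill the rest, and there are C(5,j) ways to pick which j.
By inclusion–exclusion, the number of valid placements is Σ_{j=0}^{5} (−1)^j C(5,j)·(6−j)!.
Computing: 720 − 600 + 240 − 60 + 10 − 1 = 309.

309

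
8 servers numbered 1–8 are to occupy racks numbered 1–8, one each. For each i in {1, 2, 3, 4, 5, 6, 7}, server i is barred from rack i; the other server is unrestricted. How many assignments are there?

16687

Let Aᵢ (for 1 ≤ i ≤ 7) be the placements that put server i in its forbidden rack. Any j of these fix j positions, leaving (8−j)! ways to fill the rest, and there are C(7,j) ways to pick which j.
By inclusion–exclusion, the number of valid placements is Σ_{j=0}^{7} (−1)^j C(7,j)·(8−j)!.
Computing: 40320 − 35280 + 15120 − 4200 + 840 − 126 + 14 − 1 = 16687.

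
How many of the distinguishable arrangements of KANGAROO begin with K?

With the first slot taken by K, it remains to arrange the other 7 letters (ANGAROO).
Those 7 letters have A appearing twice and O appearing twice, giving (7)!/(2!·2!) = 1260.

1260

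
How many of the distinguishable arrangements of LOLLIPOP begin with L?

With the first slot taken by L, it remains to arrange the other 7 letters (OLLIPOP).
Those 7 letters have L appearing twice, O appearing twice, and P appearing twice, giving (7)!/(2!·2!·2!) = 630.

630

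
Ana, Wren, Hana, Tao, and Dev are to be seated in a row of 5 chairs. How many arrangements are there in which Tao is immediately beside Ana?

Glue Tao and Ana into one block (2 internal orders), leaving 4 units to arrange in a row.
So the count is 2·(4)! = 48.

48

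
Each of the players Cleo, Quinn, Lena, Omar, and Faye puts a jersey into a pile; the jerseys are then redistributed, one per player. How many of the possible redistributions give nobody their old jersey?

44

Let Aᵢ be the assignments in which player i gets their old jersey. We want the size of the complement of A₁∪…∪A_5.
By inclusion–exclusion this is Σ_{j=0}^{5} (−1)^j C(5,j)·(5−j)!.
Computing: 120 − 120 + 60 − 20 + 5 − 1 = 44.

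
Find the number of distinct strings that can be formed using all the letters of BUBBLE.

Letter multiplicities in BUBBLE: B×3, E×1, L×1, U×1.
Dividing 6! = 720 by 3! = 6 for the repeated letters gives 120.

120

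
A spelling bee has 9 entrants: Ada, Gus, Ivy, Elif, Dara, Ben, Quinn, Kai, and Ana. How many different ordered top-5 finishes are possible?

This is an ordered selection of 5 from 9: P(9,5).
That gives 9 × 8 × 7 × 6 × 5 = 15120.

15120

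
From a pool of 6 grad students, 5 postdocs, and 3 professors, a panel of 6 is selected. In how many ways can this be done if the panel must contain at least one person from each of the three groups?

Total 6-person selections from all 14: C(14,6) = 3003.
Selections missing a whole group: no grad students → C(8,6) = 28; no postdocs → C(9,6) = 84; no professors → C(11,6) = 462.
Add back selections omitting two groups (i.e. drawn from a single group): C(6,6) + C(5,6) + C(3,6) = 1.
By inclusion–exclusion: 3003 − 574 + 1 = 2430.

2430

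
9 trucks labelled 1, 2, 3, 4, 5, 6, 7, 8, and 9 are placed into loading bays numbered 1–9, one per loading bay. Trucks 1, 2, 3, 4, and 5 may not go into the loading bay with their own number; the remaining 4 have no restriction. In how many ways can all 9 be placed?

Let Aᵢ (for 1 ≤ i ≤ 5) be the placements that put truck i in its forbidden loading bay. Any j of these fix j positions, leaving (9−j)! ways to fill the rest, and there are C(5,j) ways to pick which j.
By inclusion–exclusion, the number of valid placements is Σ_{j=0}^{5} (−1)^j C(5,j)·(9−j)!.
Computing: 362880 − 201600 + 50400 − 7200 + 600 − 24 = 205056.

205056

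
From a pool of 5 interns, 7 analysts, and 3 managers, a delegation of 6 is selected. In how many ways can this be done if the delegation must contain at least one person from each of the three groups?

3850

Unrestricted: C(15,6) = 5005 ways to pick any 6 of the 15.
Subtract selections that omit an entire group: no interns → C(10,6) = 210; no analysts → C(8,6) = 28; no managers → C(12,6) = 924.
Add back selections omitting two groups (i.e. drawn from a single group): C(5,6) + C(7,6) + C(3,6) = 7.
By inclusion–exclusion: 5005 − 1162 + 7 = 3850.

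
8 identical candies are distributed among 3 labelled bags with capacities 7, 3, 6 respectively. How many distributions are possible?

26

Without the upper bounds there are C(10,2) = 45 ways to split 8 among 3 bags.
Subtract solutions that violate a single cap (substitute x_i' = x_i − (cap_i+1)): x_1 ≥ 8 gives C(2,2) = 1; x_2 ≥ 4 gives C(6,2) = 15; x_3 ≥ 7 gives C(3,2) = 3. Together 19.
No two caps can be exceeded simultaneously, so the pair terms are all 0.
By inclusion–exclusion the count is 45 − 19 + 0 = 26.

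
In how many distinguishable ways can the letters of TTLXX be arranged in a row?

Letter multiplicities in TTLXX: L×1, T×2, X×2.
The number of distinct arrangements is 5!/(2!·2!) = 120/4 = 30.

30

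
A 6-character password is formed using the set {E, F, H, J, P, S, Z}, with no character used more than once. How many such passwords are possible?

5040

Choose and order 6 of the 7 symbols: the first character has 7 options, the next 6, and so on down to 2.
That product is 7 × 6 × 5 × 4 × 3 × 2 = 5040.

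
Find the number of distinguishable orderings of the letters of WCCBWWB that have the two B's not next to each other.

Total arrangements of WCCBWWB: 7!/(3!·2!·2!) = 210.
If the two B's are adjacent, glue them into one block, leaving 6 items to arrange: (6)!/(3!·2!) = 60 ways.
Hence 210 − 60 = 150.

150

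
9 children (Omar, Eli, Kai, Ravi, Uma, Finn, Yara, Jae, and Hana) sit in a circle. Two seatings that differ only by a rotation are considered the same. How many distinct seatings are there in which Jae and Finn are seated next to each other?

10080

Treat {Jae, Finn} as one unit (2 internal orders) and seat the resulting 8 units around the table: (7)! circular arrangements.
So 2 × (7)! = 2 × 5040 = 10080.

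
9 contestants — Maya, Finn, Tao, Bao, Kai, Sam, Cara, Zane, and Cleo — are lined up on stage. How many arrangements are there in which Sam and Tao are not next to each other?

Of the 9! = 362880 arrangements, those with Sam and Tao adjacent number 2 × 8! = 80640 (treat the pair as a block with 2 internal orders).
Complementary counting: 362880 − 80640 = 282240.

282240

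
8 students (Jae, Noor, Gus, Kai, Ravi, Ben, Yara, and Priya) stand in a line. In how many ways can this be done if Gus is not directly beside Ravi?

There are 8! = 40320 arrangements in all. If Gus and Ravi are adjacent, merging them into one block gives 2·(7)! = 10080 arrangements.
Complementary counting: 40320 − 10080 = 30240.

30240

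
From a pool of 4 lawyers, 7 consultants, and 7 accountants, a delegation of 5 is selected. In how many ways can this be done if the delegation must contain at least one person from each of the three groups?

5684

Unrestricted: C(18,5) = 8568 ways to pick any 5 of the 18.
Subtract selections that omit an entire group: no lawyers → C(14,5) = 2002; no consultants → C(11,5) = 462; no accountants → C(11,5) = 462.
Add back selections omitting two groups (i.e. drawn from a single group): C(4,5) + C(7,5) + C(7,5) = 42.
By inclusion–exclusion: 8568 − 2926 + 42 = 5684.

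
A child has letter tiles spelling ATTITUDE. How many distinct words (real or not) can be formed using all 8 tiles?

Letter multiplicities in ATTITUDE: A×1, D×1, E×1, I×1, T×3, U×1.
The number of distinct arrangements is 8!/(3!) = 40320/6 = 6720.

6720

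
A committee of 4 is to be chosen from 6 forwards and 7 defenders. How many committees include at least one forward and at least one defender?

Unrestricted: C(13,4) = 715 ways to pick any 4 of the 13.
Subtract selections that omit an entire group: no forwards → C(7,4) = 35; no defenders → C(6,4) = 15.
Both groups omitted at once is impossible, so 715 − 50 = 665.

665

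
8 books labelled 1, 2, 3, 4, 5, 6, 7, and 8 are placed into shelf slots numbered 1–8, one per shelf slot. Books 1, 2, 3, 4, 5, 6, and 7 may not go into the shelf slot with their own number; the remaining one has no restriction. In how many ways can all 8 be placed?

Let Aᵢ (for 1 ≤ i ≤ 7) be the placements that put book i in its forbidden shelf slot. Any j of these fix j positions, leaving (8−j)! ways to fill the rest, and there are C(7,j) ways to pick which j.
By inclusion–exclusion, the number of valid placements is Σ_{j=0}^{7} (−1)^j C(7,j)·(8−j)!.
Computing: 40320 − 35280 + 15120 − 4200 + 840 − 126 + 14 − 1 = 16687.

16687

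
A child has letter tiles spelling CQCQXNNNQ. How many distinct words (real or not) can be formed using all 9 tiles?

Letter multiplicities in CQCQXNNNQ: C×2, N×3, Q×3, X×1.
So there are 9! / (3!·3!·2!) = 5040 distinguishable arrangements.

5040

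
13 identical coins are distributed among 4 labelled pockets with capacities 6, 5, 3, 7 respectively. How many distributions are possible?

Ignoring the caps, the number of non-negative solutions to x_1+…+x_4 = 13 is C(16,3) = 560.
Subtract solutions that violate a single cap (substitute x_i' = x_i − (cap_i+1)): x_1 ≥ 7 gives C(9,3) = 84; x_2 ≥ 6 gives C(10,3) = 120; x_3 ≥ 4 gives C(12,3) = 220; x_4 ≥ 8 gives C(8,3) = 56. Together 480.
Add back pairs where two caps are both exceeded: 1 + 10 + 0 + 20 + 0 + 4 = 35.
By inclusion–exclusion the count is 560 − 480 + 35 = 115.

115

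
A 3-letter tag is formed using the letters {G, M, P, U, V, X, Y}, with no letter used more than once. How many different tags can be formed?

210

This is a permutation of 3 out of 7: P(7,3) = 7!/4!.
7 × 6 × 5 = 210.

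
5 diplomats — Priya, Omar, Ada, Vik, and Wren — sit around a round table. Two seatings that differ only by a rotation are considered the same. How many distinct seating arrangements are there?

Around a circle, 5 distinct people have 5!/5 = (4)! = 24 rotationally distinct seatings.

24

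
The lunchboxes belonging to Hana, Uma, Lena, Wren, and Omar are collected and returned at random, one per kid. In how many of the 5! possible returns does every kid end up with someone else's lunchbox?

44

This is the derangement count D_5: permutations of 5 items with no fixed point.
By inclusion–exclusion this is Σ_{j=0}^{5} (−1)^j C(5,j)·(5−j)!.
Computing: 120 − 120 + 60 − 20 + 5 − 1 = 44.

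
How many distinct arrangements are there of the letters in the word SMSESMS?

Letter multiplicities in SMSESMS: E×1, M×2, S×4.
Dividing 7! = 5040 by 4!·2! = 48 for the repeated letters gives 105.

105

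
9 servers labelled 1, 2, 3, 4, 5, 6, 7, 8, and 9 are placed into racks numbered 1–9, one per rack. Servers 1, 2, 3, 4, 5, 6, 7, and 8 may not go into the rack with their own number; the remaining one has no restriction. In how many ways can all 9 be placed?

Let Aᵢ (for 1 ≤ i ≤ 8) be the placements that put server i in its forbidden rack. Any j of these fix j positions, leaving (9−j)! ways to fill the rest, and there are C(8,j) ways to pick which j.
By inclusion–exclusion, the number of valid placements is Σ_{j=0}^{8} (−1)^j C(8,j)·(9−j)!.
Computing: 362880 − 322560 + 141120 − 40320 + 8400 − 1344 + 168 − 16 + 1 = 148329.

148329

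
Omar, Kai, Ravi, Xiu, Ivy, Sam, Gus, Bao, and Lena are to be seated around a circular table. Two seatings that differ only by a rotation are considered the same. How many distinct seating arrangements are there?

40320

Around a circle, 9 distinct people have 9!/9 = (8)! = 40320 rotationally distinct seatings.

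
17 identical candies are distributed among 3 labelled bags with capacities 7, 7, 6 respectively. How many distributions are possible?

Ignoring the caps, the number of non-negative solutions to x_1+…+x_3 = 17 is C(19,2) = 171.
Subtract solutions that violate a single cap (substitute x_i' = x_i − (cap_i+1)): x_1 ≥ 8 gives C(11,2) = 55; x_2 ≥ 8 gives C(11,2) = 55; x_3 ≥ 7 gives C(12,2) = 66. Together 176.
Add back pairs where two caps are both exceeded: 3 + 6 + 6 = 15.
By inclusion–exclusion the count is 171 − 176 + 15 = 10.

10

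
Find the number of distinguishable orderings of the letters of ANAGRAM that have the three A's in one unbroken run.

Treat the 3 copies of A as a single block. The multiset to arrange is then {AAA, G, M, N, R}, 5 items in all.
All 5 items are distinct, so there are (5)! = 120 arrangements.

120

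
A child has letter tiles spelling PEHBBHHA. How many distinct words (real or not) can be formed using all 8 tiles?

PEHBBHHA has 8 letters with B appearing twice and H appearing 3 times.
So there are 8! / (3!·2!) = 3360 distinguishable arrangements.

3360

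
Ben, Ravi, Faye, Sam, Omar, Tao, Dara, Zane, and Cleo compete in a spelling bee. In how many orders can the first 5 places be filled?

15120

There are 9 choices for 1st place, 8 for 2nd, and so on down to 5 for position 5.
That gives 9 × 8 × 7 × 6 × 5 = 15120.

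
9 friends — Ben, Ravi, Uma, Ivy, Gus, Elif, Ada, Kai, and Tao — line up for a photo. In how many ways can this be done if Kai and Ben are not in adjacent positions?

Of the 9! = 362880 arrangements, those with Kai and Ben adjacent number 2 × 8! = 80640 (treat the pair as a block with 2 internal orders).
Complementary counting: 362880 − 80640 = 282240.

282240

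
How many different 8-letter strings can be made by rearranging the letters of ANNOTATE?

The 8 letters of ANNOTATE have repeats: A appearing twice, N appearing twice, and T appearing twice.
Dividing 8! = 40320 by 2!·2!·2! = 8 for the repeated letters gives 5040.

5040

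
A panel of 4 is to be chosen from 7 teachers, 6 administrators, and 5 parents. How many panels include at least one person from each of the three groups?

With no constraint there are C(18,4) = 3060 possible selections.
Subtract selections that omit an entire group: no teachers → C(11,4) = 330; no administrators → C(12,4) = 495; no parents → C(13,4) = 715.
Add back selections omitting two groups (i.e. drawn from a single group): C(7,4) + C(6,4) + C(5,4) = 55.
By inclusion–exclusion: 3060 − 1540 + 55 = 1575.

1575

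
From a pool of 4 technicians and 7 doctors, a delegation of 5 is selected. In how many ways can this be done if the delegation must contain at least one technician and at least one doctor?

Unrestricted: C(11,5) = 462 ways to pick any 5 of the 11.
Selections missing a whole group: no technicians → C(7,5) = 21; no doctors → C(4,5) = 0.
Both groups omitted at once is impossible, so 462 − 21 = 441.

441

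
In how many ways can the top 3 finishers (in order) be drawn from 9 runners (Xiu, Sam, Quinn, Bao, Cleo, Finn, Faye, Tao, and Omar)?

There are 9 choices for 1st place, 8 for 2nd, and 7 for 3rd.
That gives 9 × 8 × 7 = 504.

504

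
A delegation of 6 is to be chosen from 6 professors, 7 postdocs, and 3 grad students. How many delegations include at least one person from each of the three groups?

6006

With no constraint there are C(16,6) = 8008 possible selections.
Selections missing a whole group: no professors → C(10,6) = 210; no postdocs → C(9,6) = 84; no grad students → C(13,6) = 1716.
Add back selections omitting two groups (i.e. drawn from a single group): C(6,6) + C(7,6) + C(3,6) = 8.
By inclusion–exclusion: 8008 − 2010 + 8 = 6006.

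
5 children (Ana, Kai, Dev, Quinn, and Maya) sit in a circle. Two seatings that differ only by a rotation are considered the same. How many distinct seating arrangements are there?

24

Around a circle, 5 distinct people have 5!/5 = (4)! = 24 rotationally distinct seatings.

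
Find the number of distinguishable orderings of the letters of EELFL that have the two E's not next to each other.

There are 5!/(2!·2!) = 30 arrangements of EELFL in total.
Arrangements with the E's together: treat EE as one letter, giving (4)!/(2!) = 12.
Subtracting, 30 − 12 = 18 arrangements keep the E's apart.

18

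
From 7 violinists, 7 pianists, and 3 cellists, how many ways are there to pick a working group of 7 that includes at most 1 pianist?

1590

Split by how many pianists are chosen (0 through 1).
Sum: C(7,0)·C(10,7) + C(7,1)·C(10,6) = 120 + 1470 = 1590.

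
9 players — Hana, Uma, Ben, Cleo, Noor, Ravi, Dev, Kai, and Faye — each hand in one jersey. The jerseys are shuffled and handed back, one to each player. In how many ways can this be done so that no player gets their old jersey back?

133496

Count assignments avoiding every fixed point. For any j of the 9 players fixed to their old jersey, the other 9−j can be arranged in (9−j)! ways.
By inclusion–exclusion this is Σ_{j=0}^{9} (−1)^j C(9,j)·(9−j)!.
Computing: 362880 − 362880 + 181440 − 60480 + 15120 − 3024 + 504 − 72 + 9 − 1 = 133496.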